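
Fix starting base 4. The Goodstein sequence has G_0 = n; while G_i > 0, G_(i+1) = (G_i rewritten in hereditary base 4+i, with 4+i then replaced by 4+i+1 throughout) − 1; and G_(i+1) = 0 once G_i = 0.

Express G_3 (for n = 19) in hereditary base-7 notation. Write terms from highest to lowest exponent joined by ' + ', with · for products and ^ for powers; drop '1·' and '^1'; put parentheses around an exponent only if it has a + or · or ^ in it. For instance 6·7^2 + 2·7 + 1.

7^2

(0) 19|_4 = 4^2 + 3 ↦ 5^2 + 3|_5 = 28 ⇒ 27
(1) 27|_5 = 5^2 + 2 ↦ 6^2 + 2|_6 = 38 ⇒ 37
(2) 37|_6 = 6^2 + 1 ↦ 7^2 + 1|_7 = 50 ⇒ 49
(3) 49|_7 = 7^2 ↦ 8^2|_8 = 64 ⇒ 63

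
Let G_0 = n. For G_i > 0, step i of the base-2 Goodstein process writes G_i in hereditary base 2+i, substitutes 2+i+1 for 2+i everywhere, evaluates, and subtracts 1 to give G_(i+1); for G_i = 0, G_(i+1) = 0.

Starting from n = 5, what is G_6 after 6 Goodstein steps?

1751

(0) 5|_2 = 2^2 + 1 ↦ 3^3 + 1|_3 = 28 ⇒ 27
(1) 27|_3 = 3^3 ↦ 4^4|_4 = 256 ⇒ 255
(2) 255|_4 = 3·4^3 + 3·4^2 + 3·4 + 3 ↦ 3·5^3 + 3·5^2 + 3·5 + 3|_5 = 468 ⇒ 467
(3) 467|_5 = 3·5^3 + 3·5^2 + 3·5 + 2 ↦ 3·6^3 + 3·6^2 + 3·6 + 2|_6 = 776 ⇒ 775
(4) 775|_6 = 3·6^3 + 3·6^2 + 3·6 + 1 ↦ 3·7^3 + 3·7^2 + 3·7 + 1|_7 = 1198 ⇒ 1197
(5) 1197|_7 = 3·7^3 + 3·7^2 + 3·7 ↦ 3·8^3 + 3·8^2 + 3·8|_8 = 1752 ⇒ 1751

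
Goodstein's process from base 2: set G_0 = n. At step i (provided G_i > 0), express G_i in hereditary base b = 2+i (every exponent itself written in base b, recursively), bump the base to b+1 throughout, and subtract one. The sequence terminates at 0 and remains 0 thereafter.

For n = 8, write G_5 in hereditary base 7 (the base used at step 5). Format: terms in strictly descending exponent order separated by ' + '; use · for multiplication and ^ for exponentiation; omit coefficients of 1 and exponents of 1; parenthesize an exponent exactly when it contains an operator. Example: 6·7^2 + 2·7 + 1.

2·7^7 + 2·7^2 + 7 + 4

G_0 = 8. HB_2(8) = 2^(2 + 1). Bump = 81. G_1 = 80.
G_1 = 80. HB_3(80) = 2·3^3 + 2·3^2 + 2·3 + 2. Bump = 554. G_2 = 553.
G_2 = 553. HB_4(553) = 2·4^4 + 2·4^2 + 2·4 + 1. Bump = 6311. G_3 = 6310.
G_3 = 6310. HB_5(6310) = 2·5^5 + 2·5^2 + 2·5. Bump = 93396. G_4 = 93395.
G_4 = 93395. HB_6(93395) = 2·6^6 + 2·6^2 + 6 + 5. Bump = 1647196. G_5 = 1647195.
G_5 = 1647195. HB_7(1647195) = 2·7^7 + 2·7^2 + 7 + 4. Bump = 33554572. G_6 = 33554571.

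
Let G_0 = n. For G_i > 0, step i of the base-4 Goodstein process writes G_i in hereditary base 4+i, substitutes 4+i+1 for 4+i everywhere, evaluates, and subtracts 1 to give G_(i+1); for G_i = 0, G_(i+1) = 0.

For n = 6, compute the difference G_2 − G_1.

0

(0) 6|_4 = 4 + 2 ↦ 5 + 2|_5 = 7 ⇒ 6
(1) 6|_5 = 5 + 1 ↦ 6 + 1|_6 = 7 ⇒ 6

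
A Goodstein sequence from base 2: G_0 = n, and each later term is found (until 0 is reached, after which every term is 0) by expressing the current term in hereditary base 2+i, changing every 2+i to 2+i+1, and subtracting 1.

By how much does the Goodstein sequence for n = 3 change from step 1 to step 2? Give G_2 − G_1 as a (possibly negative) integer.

[0] 3 ≡ 2 + 1 (base 2). Lift 3: 4. −1: 3.
[1] 3 ≡ 3 (base 3). Lift 4: 4. −1: 3.

0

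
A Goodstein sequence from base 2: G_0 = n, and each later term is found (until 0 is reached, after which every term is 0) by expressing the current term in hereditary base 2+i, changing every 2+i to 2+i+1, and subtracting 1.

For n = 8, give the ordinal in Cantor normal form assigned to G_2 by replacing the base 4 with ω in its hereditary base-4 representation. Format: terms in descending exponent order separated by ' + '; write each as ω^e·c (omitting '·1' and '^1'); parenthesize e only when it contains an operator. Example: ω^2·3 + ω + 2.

8 —HB2→ 2^(2 + 1) —bump→ 3^(3 + 1) = 81 —(−1)→ 80
80 —HB3→ 2·3^3 + 2·3^2 + 2·3 + 2 —bump→ 2·4^4 + 2·4^2 + 2·4 + 2 = 554 —(−1)→ 553
553 —HB4→ 2·4^4 + 2·4^2 + 2·4 + 1 —bump→ 2·5^5 + 2·5^2 + 2·5 + 1 = 6311 —(−1)→ 6310

ω^ω·2 + ω^2·2 + ω·2 + 1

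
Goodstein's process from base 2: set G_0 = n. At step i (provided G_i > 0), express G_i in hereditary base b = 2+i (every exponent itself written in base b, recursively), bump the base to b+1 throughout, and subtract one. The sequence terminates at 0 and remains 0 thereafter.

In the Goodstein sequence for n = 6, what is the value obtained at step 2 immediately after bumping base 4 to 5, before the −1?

step 0: 6 = 2^2 + 2; sub 3 for 2: 3^3 + 3; = 30; G_1 = 30−1 = 29
step 1: 29 = 3^3 + 2; sub 4 for 3: 4^4 + 2; = 258; G_2 = 258−1 = 257
step 2: 257 = 4^4 + 1; sub 5 for 4: 5^5 + 1; = 3126; G_3 = 3126−1 = 3125

3126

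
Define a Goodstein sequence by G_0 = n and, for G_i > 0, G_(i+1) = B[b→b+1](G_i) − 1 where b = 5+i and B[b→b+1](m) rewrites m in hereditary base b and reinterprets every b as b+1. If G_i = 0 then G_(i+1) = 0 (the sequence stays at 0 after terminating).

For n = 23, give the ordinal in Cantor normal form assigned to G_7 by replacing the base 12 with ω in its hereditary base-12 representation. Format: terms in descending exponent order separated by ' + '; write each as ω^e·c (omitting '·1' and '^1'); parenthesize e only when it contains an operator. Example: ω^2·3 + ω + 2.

23 —HB5→ 4·5 + 3 —bump→ 4·6 + 3 = 27 —(−1)→ 26
26 —HB6→ 4·6 + 2 —bump→ 4·7 + 2 = 30 —(−1)→ 29
29 —HB7→ 4·7 + 1 —bump→ 4·8 + 1 = 33 —(−1)→ 32
32 —HB8→ 4·8 —bump→ 4·9 = 36 —(−1)→ 35
35 —HB9→ 3·9 + 8 —bump→ 3·10 + 8 = 38 —(−1)→ 37
37 —HB10→ 3·10 + 7 —bump→ 3·11 + 7 = 40 —(−1)→ 39
39 —HB11→ 3·11 + 6 —bump→ 3·12 + 6 = 42 —(−1)→ 41
41 —HB12→ 3·12 + 5 —bump→ 3·13 + 5 = 44 —(−1)→ 43

ω·3 + 5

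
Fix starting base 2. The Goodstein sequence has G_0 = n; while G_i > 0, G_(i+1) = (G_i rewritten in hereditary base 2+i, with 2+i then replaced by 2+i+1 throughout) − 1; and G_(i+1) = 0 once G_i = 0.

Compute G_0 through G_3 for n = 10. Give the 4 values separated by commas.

10, 83, 1025, 15625

base 2: 10 = 2^(2 + 1) + 2; at 3: 3^(3 + 1) + 3 = 84; next = 83
base 3: 83 = 3^(3 + 1) + 2; at 4: 4^(4 + 1) + 2 = 1026; next = 1025
base 4: 1025 = 4^(4 + 1) + 1; at 5: 5^(5 + 1) + 1 = 15626; next = 15625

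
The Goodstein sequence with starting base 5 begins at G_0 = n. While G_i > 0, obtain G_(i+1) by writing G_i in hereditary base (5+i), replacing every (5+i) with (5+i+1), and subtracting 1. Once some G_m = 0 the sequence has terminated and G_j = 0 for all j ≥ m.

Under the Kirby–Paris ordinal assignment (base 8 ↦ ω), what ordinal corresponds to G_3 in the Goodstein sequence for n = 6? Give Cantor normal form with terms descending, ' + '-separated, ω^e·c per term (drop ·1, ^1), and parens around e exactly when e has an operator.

[0] 6 ≡ 5 + 1 (base 5). Lift 6: 7. −1: 6.
[1] 6 ≡ 6 (base 6). Lift 7: 7. −1: 6.
[2] 6 ≡ 6 (base 7). Lift 8: 6. −1: 5.
[3] 5 ≡ 5 (base 8). Lift 9: 5. −1: 4.

5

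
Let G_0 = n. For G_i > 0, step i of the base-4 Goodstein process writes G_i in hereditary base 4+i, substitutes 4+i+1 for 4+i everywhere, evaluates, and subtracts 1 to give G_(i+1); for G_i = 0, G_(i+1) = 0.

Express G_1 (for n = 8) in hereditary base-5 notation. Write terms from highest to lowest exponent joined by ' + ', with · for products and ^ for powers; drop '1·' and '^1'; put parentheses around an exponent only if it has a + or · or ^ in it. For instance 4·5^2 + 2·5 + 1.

5 + 4

G_0=8  [base 4] 2·4  →[4↦5]→  2·5 = 10  −1 ⇒ G_1=9
G_1=9  [base 5] 5 + 4  →[5↦6]→  6 + 4 = 10  −1 ⇒ G_2=9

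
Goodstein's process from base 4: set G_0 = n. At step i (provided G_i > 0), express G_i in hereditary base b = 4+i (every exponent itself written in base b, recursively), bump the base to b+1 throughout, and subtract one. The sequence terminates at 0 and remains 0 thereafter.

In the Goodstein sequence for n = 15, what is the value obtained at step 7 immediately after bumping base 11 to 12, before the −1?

28

(0) 15|_4 = 3·4 + 3 ↦ 3·5 + 3|_5 = 18 ⇒ 17
(1) 17|_5 = 3·5 + 2 ↦ 3·6 + 2|_6 = 20 ⇒ 19
(2) 19|_6 = 3·6 + 1 ↦ 3·7 + 1|_7 = 22 ⇒ 21
(3) 21|_7 = 3·7 ↦ 3·8|_8 = 24 ⇒ 23
(4) 23|_8 = 2·8 + 7 ↦ 2·9 + 7|_9 = 25 ⇒ 24
(5) 24|_9 = 2·9 + 6 ↦ 2·10 + 6|_10 = 26 ⇒ 25
(6) 25|_10 = 2·10 + 5 ↦ 2·11 + 5|_11 = 27 ⇒ 26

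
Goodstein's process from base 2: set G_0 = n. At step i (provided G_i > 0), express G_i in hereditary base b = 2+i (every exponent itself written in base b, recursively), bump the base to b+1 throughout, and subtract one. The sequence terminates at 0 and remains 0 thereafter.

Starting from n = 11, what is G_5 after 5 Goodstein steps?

step 0: 11 = 2^(2 + 1) + 2 + 1; sub 3 for 2: 3^(3 + 1) + 3 + 1; = 85; G_1 = 85−1 = 84
step 1: 84 = 3^(3 + 1) + 3; sub 4 for 3: 4^(4 + 1) + 4; = 1028; G_2 = 1028−1 = 1027
step 2: 1027 = 4^(4 + 1) + 3; sub 5 for 4: 5^(5 + 1) + 3; = 15628; G_3 = 15628−1 = 15627
step 3: 15627 = 5^(5 + 1) + 2; sub 6 for 5: 6^(6 + 1) + 2; = 279938; G_4 = 279938−1 = 279937
step 4: 279937 = 6^(6 + 1) + 1; sub 7 for 6: 7^(7 + 1) + 1; = 5764802; G_5 = 5764802−1 = 5764801

5764801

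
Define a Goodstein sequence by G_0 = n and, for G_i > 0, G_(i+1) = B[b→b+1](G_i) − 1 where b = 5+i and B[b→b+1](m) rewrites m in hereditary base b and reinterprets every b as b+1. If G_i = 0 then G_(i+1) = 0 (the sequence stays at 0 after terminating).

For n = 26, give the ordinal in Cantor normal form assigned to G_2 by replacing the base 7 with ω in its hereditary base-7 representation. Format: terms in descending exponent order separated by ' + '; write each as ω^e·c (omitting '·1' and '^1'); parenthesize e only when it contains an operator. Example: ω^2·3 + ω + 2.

ω·6 + 6

(0) 26|_5 = 5^2 + 1 ↦ 6^2 + 1|_6 = 37 ⇒ 36
(1) 36|_6 = 6^2 ↦ 7^2|_7 = 49 ⇒ 48
(2) 48|_7 = 6·7 + 6 ↦ 6·8 + 6|_8 = 54 ⇒ 53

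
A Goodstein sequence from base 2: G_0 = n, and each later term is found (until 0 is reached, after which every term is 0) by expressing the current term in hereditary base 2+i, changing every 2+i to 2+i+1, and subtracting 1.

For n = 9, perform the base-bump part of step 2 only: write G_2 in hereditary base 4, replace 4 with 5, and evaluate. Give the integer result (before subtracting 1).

9843

step 0: 9 = 2^(2 + 1) + 1; sub 3 for 2: 3^(3 + 1) + 1; = 82; G_1 = 82−1 = 81
step 1: 81 = 3^(3 + 1); sub 4 for 3: 4^(4 + 1); = 1024; G_2 = 1024−1 = 1023
step 2: 1023 = 3·4^4 + 3·4^3 + 3·4^2 + 3·4 + 3; sub 5 for 4: 3·5^5 + 3·5^3 + 3·5^2 + 3·5 + 3; = 9843; G_3 = 9843−1 = 9842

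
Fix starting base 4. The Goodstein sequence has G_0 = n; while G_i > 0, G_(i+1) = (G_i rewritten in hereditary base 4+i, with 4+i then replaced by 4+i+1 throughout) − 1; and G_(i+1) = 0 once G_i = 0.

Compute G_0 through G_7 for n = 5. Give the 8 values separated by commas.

base 4: 5 = 4 + 1; at 5: 5 + 1 = 6; next = 5
base 5: 5 = 5; at 6: 6 = 6; next = 5
base 6: 5 = 5; at 7: 5 = 5; next = 4
base 7: 4 = 4; at 8: 4 = 4; next = 3
base 8: 3 = 3; at 9: 3 = 3; next = 2
base 9: 2 = 2; at 10: 2 = 2; next = 1
base 10: 1 = 1; at 11: 1 = 1; next = 0

5, 5, 5, 4, 3, 2, 1, 0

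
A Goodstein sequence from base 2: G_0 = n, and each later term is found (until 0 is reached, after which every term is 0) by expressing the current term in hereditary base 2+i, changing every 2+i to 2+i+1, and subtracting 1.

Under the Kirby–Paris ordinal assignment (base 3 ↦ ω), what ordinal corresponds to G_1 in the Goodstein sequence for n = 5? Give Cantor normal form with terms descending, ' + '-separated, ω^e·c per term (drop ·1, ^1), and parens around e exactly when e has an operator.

i=0: 5 = 2^2 + 1 (b=2); 2→3: 3^3 + 1 = 28; 28−1 = 27
i=1: 27 = 3^3 (b=3); 3→4: 4^4 = 256; 256−1 = 255

ω^ω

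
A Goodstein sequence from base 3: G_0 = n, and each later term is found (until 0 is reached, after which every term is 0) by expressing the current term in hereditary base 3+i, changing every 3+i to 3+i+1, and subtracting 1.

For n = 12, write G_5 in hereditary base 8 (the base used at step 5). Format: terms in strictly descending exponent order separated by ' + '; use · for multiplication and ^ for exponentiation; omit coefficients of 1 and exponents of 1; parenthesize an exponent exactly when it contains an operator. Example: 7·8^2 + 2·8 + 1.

7·8 + 7

(0) 12|_3 = 3^2 + 3 ↦ 4^2 + 4|_4 = 20 ⇒ 19
(1) 19|_4 = 4^2 + 3 ↦ 5^2 + 3|_5 = 28 ⇒ 27
(2) 27|_5 = 5^2 + 2 ↦ 6^2 + 2|_6 = 38 ⇒ 37
(3) 37|_6 = 6^2 + 1 ↦ 7^2 + 1|_7 = 50 ⇒ 49
(4) 49|_7 = 7^2 ↦ 8^2|_8 = 64 ⇒ 63
(5) 63|_8 = 7·8 + 7 ↦ 7·9 + 7|_9 = 70 ⇒ 69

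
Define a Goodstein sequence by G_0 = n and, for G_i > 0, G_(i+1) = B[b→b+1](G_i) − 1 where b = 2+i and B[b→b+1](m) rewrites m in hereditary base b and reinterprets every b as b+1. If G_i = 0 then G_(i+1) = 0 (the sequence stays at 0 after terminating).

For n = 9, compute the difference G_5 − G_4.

(0) 9|_2 = 2^(2 + 1) + 1 ↦ 3^(3 + 1) + 1|_3 = 82 ⇒ 81
(1) 81|_3 = 3^(3 + 1) ↦ 4^(4 + 1)|_4 = 1024 ⇒ 1023
(2) 1023|_4 = 3·4^4 + 3·4^3 + 3·4^2 + 3·4 + 3 ↦ 3·5^5 + 3·5^3 + 3·5^2 + 3·5 + 3|_5 = 9843 ⇒ 9842
(3) 9842|_5 = 3·5^5 + 3·5^3 + 3·5^2 + 3·5 + 2 ↦ 3·6^6 + 3·6^3 + 3·6^2 + 3·6 + 2|_6 = 140744 ⇒ 140743
(4) 140743|_6 = 3·6^6 + 3·6^3 + 3·6^2 + 3·6 + 1 ↦ 3·7^7 + 3·7^3 + 3·7^2 + 3·7 + 1|_7 = 2471827 ⇒ 2471826

2331083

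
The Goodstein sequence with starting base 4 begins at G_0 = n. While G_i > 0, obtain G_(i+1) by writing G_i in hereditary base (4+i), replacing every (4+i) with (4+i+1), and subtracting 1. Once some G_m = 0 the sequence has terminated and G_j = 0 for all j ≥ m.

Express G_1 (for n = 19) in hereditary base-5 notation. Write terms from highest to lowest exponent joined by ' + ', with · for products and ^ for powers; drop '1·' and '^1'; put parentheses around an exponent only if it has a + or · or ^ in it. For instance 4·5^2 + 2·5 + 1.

5^2 + 2

step 0: 19 = 4^2 + 3; sub 5 for 4: 5^2 + 3; = 28; G_1 = 28−1 = 27
step 1: 27 = 5^2 + 2; sub 6 for 5: 6^2 + 2; = 38; G_2 = 38−1 = 37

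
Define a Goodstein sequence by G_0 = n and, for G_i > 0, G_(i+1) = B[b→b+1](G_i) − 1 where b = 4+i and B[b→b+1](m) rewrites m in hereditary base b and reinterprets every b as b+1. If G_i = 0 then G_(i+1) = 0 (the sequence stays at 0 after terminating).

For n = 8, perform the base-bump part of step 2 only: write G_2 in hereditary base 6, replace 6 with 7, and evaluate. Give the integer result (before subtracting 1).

G_0 = 8. HB_4(8) = 2·4. Bump = 10. G_1 = 9.
G_1 = 9. HB_5(9) = 5 + 4. Bump = 10. G_2 = 9.

10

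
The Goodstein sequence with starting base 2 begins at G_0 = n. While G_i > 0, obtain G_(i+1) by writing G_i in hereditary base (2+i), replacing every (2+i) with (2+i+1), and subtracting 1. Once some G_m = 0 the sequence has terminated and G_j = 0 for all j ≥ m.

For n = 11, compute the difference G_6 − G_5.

128452926

step 0: 11 = 2^(2 + 1) + 2 + 1; sub 3 for 2: 3^(3 + 1) + 3 + 1; = 85; G_1 = 85−1 = 84
step 1: 84 = 3^(3 + 1) + 3; sub 4 for 3: 4^(4 + 1) + 4; = 1028; G_2 = 1028−1 = 1027
step 2: 1027 = 4^(4 + 1) + 3; sub 5 for 4: 5^(5 + 1) + 3; = 15628; G_3 = 15628−1 = 15627
step 3: 15627 = 5^(5 + 1) + 2; sub 6 for 5: 6^(6 + 1) + 2; = 279938; G_4 = 279938−1 = 279937
step 4: 279937 = 6^(6 + 1) + 1; sub 7 for 6: 7^(7 + 1) + 1; = 5764802; G_5 = 5764802−1 = 5764801
step 5: 5764801 = 7^(7 + 1); sub 8 for 7: 8^(8 + 1); = 134217728; G_6 = 134217728−1 = 134217727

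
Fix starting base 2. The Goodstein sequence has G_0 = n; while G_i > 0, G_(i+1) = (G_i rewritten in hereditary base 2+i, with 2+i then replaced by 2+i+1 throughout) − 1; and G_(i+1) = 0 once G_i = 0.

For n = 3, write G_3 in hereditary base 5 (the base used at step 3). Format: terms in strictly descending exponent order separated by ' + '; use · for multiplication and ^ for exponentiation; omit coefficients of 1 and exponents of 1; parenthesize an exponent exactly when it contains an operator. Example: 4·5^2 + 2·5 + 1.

i=0: 3 = 2 + 1 (b=2); 2→3: 3 + 1 = 4; 4−1 = 3
i=1: 3 = 3 (b=3); 3→4: 4 = 4; 4−1 = 3
i=2: 3 = 3 (b=4); 4→5: 3 = 3; 3−1 = 2
i=3: 2 = 2 (b=5); 5→6: 2 = 2; 2−1 = 1

2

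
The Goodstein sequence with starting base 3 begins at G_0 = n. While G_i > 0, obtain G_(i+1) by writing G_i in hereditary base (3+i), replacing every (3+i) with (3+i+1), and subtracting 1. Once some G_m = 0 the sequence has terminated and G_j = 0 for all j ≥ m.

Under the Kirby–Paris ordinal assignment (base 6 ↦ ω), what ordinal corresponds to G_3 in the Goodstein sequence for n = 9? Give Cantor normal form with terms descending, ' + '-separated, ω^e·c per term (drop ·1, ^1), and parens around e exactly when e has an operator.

[0] 9 ≡ 3^2 (base 3). Lift 4: 16. −1: 15.
[1] 15 ≡ 3·4 + 3 (base 4). Lift 5: 18. −1: 17.
[2] 17 ≡ 3·5 + 2 (base 5). Lift 6: 20. −1: 19.
[3] 19 ≡ 3·6 + 1 (base 6). Lift 7: 22. −1: 21.

ω·3 + 1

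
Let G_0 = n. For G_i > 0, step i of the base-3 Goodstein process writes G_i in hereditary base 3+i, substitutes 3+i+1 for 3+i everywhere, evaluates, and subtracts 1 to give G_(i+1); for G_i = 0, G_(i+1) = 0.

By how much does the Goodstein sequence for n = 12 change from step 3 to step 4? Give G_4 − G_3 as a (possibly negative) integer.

(0) 12|_3 = 3^2 + 3 ↦ 4^2 + 4|_4 = 20 ⇒ 19
(1) 19|_4 = 4^2 + 3 ↦ 5^2 + 3|_5 = 28 ⇒ 27
(2) 27|_5 = 5^2 + 2 ↦ 6^2 + 2|_6 = 38 ⇒ 37
(3) 37|_6 = 6^2 + 1 ↦ 7^2 + 1|_7 = 50 ⇒ 49

12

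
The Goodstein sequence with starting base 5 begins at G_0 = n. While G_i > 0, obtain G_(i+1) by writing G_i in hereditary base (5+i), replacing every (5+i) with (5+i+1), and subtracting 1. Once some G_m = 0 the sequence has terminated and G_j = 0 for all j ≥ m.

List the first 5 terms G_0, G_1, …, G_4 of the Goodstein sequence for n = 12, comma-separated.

(0) 12|_5 = 2·5 + 2 ↦ 2·6 + 2|_6 = 14 ⇒ 13
(1) 13|_6 = 2·6 + 1 ↦ 2·7 + 1|_7 = 15 ⇒ 14
(2) 14|_7 = 2·7 ↦ 2·8|_8 = 16 ⇒ 15
(3) 15|_8 = 8 + 7 ↦ 9 + 7|_9 = 16 ⇒ 15

12, 13, 14, 15, 15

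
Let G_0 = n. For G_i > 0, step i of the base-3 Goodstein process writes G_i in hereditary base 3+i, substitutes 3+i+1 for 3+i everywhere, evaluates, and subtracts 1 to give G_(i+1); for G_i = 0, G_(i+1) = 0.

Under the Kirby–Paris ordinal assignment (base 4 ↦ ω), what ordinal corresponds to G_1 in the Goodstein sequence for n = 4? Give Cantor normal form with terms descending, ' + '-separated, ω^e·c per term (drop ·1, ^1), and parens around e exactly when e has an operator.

i=0: 4 = 3 + 1 (b=3); 3→4: 4 + 1 = 5; 5−1 = 4
i=1: 4 = 4 (b=4); 4→5: 5 = 5; 5−1 = 4

ω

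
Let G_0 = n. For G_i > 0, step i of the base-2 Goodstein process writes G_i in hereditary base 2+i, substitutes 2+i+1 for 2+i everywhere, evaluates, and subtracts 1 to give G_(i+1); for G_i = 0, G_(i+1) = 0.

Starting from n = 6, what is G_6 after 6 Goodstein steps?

G_0=6  [base 2] 2^2 + 2  →[2↦3]→  3^3 + 3 = 30  −1 ⇒ G_1=29
G_1=29  [base 3] 3^3 + 2  →[3↦4]→  4^4 + 2 = 258  −1 ⇒ G_2=257
G_2=257  [base 4] 4^4 + 1  →[4↦5]→  5^5 + 1 = 3126  −1 ⇒ G_3=3125
G_3=3125  [base 5] 5^5  →[5↦6]→  6^6 = 46656  −1 ⇒ G_4=46655
G_4=46655  [base 6] 5·6^5 + 5·6^4 + 5·6^3 + 5·6^2 + 5·6 + 5  →[6↦7]→  5·7^5 + 5·7^4 + 5·7^3 + 5·7^2 + 5·7 + 5 = 98040  −1 ⇒ G_5=98039
G_5=98039  [base 7] 5·7^5 + 5·7^4 + 5·7^3 + 5·7^2 + 5·7 + 4  →[7↦8]→  5·8^5 + 5·8^4 + 5·8^3 + 5·8^2 + 5·8 + 4 = 187244  −1 ⇒ G_6=187243
G_6=187243  [base 8] 5·8^5 + 5·8^4 + 5·8^3 + 5·8^2 + 5·8 + 3  →[8↦9]→  5·9^5 + 5·9^4 + 5·9^3 + 5·9^2 + 5·9 + 3 = 332148  −1 ⇒ G_7=332147

187243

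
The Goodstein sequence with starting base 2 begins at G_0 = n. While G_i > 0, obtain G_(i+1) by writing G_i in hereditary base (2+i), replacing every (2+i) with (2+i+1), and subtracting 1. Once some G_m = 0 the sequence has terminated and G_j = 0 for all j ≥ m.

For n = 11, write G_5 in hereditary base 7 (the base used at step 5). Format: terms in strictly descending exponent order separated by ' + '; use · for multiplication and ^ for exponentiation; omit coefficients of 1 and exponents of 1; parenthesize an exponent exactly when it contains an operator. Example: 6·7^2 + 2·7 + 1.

[0] 11 ≡ 2^(2 + 1) + 2 + 1 (base 2). Lift 3: 85. −1: 84.
[1] 84 ≡ 3^(3 + 1) + 3 (base 3). Lift 4: 1028. −1: 1027.
[2] 1027 ≡ 4^(4 + 1) + 3 (base 4). Lift 5: 15628. −1: 15627.
[3] 15627 ≡ 5^(5 + 1) + 2 (base 5). Lift 6: 279938. −1: 279937.
[4] 279937 ≡ 6^(6 + 1) + 1 (base 6). Lift 7: 5764802. −1: 5764801.
[5] 5764801 ≡ 7^(7 + 1) (base 7). Lift 8: 134217728. −1: 134217727.

7^(7 + 1)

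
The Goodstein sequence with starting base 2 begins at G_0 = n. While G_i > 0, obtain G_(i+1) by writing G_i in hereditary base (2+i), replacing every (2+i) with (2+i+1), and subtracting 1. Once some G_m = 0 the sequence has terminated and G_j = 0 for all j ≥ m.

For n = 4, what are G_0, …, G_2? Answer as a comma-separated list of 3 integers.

4, 26, 41

[0] 4 ≡ 2^2 (base 2). Lift 3: 27. −1: 26.
[1] 26 ≡ 2·3^2 + 2·3 + 2 (base 3). Lift 4: 42. −1: 41.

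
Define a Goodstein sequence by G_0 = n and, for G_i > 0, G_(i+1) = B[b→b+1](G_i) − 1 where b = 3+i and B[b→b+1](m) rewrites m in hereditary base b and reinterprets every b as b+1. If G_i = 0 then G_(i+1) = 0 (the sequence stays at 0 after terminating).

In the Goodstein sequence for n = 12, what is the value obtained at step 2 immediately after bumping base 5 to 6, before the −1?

38

12 —HB3→ 3^2 + 3 —bump→ 4^2 + 4 = 20 —(−1)→ 19
19 —HB4→ 4^2 + 3 —bump→ 5^2 + 3 = 28 —(−1)→ 27
27 —HB5→ 5^2 + 2 —bump→ 6^2 + 2 = 38 —(−1)→ 37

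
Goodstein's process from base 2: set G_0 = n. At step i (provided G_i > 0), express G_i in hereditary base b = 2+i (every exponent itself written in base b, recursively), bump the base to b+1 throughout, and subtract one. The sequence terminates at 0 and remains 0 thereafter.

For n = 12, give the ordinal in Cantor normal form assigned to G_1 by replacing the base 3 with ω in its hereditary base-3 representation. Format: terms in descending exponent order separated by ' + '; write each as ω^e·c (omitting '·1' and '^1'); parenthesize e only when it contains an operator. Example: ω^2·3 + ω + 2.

ω^(ω + 1) + ω^2·2 + ω·2 + 2

base 2: 12 = 2^(2 + 1) + 2^2; at 3: 3^(3 + 1) + 3^3 = 108; next = 107
base 3: 107 = 3^(3 + 1) + 2·3^2 + 2·3 + 2; at 4: 4^(4 + 1) + 2·4^2 + 2·4 + 2 = 1066; next = 1065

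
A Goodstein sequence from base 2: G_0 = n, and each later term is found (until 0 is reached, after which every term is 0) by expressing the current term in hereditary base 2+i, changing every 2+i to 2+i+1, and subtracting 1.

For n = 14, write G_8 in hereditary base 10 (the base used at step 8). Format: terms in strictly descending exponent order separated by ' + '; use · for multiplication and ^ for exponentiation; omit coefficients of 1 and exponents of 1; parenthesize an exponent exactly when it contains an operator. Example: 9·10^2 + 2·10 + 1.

14 —HB2→ 2^(2 + 1) + 2^2 + 2 —bump→ 3^(3 + 1) + 3^3 + 3 = 111 —(−1)→ 110
110 —HB3→ 3^(3 + 1) + 3^3 + 2 —bump→ 4^(4 + 1) + 4^4 + 2 = 1282 —(−1)→ 1281
1281 —HB4→ 4^(4 + 1) + 4^4 + 1 —bump→ 5^(5 + 1) + 5^5 + 1 = 18751 —(−1)→ 18750
18750 —HB5→ 5^(5 + 1) + 5^5 —bump→ 6^(6 + 1) + 6^6 = 326592 —(−1)→ 326591
326591 —HB6→ 6^(6 + 1) + 5·6^5 + 5·6^4 + 5·6^3 + 5·6^2 + 5·6 + 5 —bump→ 7^(7 + 1) + 5·7^5 + 5·7^4 + 5·7^3 + 5·7^2 + 5·7 + 5 = 5862841 —(−1)→ 5862840
5862840 —HB7→ 7^(7 + 1) + 5·7^5 + 5·7^4 + 5·7^3 + 5·7^2 + 5·7 + 4 —bump→ 8^(8 + 1) + 5·8^5 + 5·8^4 + 5·8^3 + 5·8^2 + 5·8 + 4 = 134404972 —(−1)→ 134404971
134404971 —HB8→ 8^(8 + 1) + 5·8^5 + 5·8^4 + 5·8^3 + 5·8^2 + 5·8 + 3 —bump→ 9^(9 + 1) + 5·9^5 + 5·9^4 + 5·9^3 + 5·9^2 + 5·9 + 3 = 3487116549 —(−1)→ 3487116548
3487116548 —HB9→ 9^(9 + 1) + 5·9^5 + 5·9^4 + 5·9^3 + 5·9^2 + 5·9 + 2 —bump→ 10^(10 + 1) + 5·10^5 + 5·10^4 + 5·10^3 + 5·10^2 + 5·10 + 2 = 100000555552 —(−1)→ 100000555551

10^(10 + 1) + 5·10^5 + 5·10^4 + 5·10^3 + 5·10^2 + 5·10 + 1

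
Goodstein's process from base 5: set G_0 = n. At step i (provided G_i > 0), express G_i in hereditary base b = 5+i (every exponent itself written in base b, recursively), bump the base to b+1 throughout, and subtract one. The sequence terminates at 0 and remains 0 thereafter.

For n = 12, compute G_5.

15

i=0: 12 = 2·5 + 2 (b=5); 5→6: 2·6 + 2 = 14; 14−1 = 13
i=1: 13 = 2·6 + 1 (b=6); 6→7: 2·7 + 1 = 15; 15−1 = 14
i=2: 14 = 2·7 (b=7); 7→8: 2·8 = 16; 16−1 = 15
i=3: 15 = 8 + 7 (b=8); 8→9: 9 + 7 = 16; 16−1 = 15
i=4: 15 = 9 + 6 (b=9); 9→10: 10 + 6 = 16; 16−1 = 15
i=5: 15 = 10 + 5 (b=10); 10→11: 11 + 5 = 16; 16−1 = 15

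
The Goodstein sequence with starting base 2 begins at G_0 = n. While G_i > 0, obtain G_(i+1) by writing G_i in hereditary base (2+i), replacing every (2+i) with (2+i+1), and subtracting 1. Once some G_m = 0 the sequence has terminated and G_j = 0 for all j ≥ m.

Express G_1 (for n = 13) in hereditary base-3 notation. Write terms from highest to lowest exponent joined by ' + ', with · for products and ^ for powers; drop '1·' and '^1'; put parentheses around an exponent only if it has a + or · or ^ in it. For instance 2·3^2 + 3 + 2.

3^(3 + 1) + 3^3

base 2: 13 = 2^(2 + 1) + 2^2 + 1; at 3: 3^(3 + 1) + 3^3 + 1 = 109; next = 108
base 3: 108 = 3^(3 + 1) + 3^3; at 4: 4^(4 + 1) + 4^4 = 1280; next = 1279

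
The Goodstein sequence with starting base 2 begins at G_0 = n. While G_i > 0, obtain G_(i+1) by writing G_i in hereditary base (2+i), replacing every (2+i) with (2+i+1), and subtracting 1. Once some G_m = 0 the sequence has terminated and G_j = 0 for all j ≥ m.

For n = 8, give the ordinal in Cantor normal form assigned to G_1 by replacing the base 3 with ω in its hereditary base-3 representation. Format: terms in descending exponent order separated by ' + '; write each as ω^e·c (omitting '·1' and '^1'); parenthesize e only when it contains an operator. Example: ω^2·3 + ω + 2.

i=0: 8 = 2^(2 + 1) (b=2); 2→3: 3^(3 + 1) = 81; 81−1 = 80
i=1: 80 = 2·3^3 + 2·3^2 + 2·3 + 2 (b=3); 3→4: 2·4^4 + 2·4^2 + 2·4 + 2 = 554; 554−1 = 553

ω^ω·2 + ω^2·2 + ω·2 + 2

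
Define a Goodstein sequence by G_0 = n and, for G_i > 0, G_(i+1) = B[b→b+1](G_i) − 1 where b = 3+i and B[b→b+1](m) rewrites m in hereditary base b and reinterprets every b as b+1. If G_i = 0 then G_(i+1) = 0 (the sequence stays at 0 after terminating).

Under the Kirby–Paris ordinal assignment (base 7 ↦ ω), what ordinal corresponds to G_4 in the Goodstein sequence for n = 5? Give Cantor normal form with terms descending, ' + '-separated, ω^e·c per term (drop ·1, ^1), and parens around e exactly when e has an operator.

4

5 —HB3→ 3 + 2 —bump→ 4 + 2 = 6 —(−1)→ 5
5 —HB4→ 4 + 1 —bump→ 5 + 1 = 6 —(−1)→ 5
5 —HB5→ 5 —bump→ 6 = 6 —(−1)→ 5
5 —HB6→ 5 —bump→ 5 = 5 —(−1)→ 4
4 —HB7→ 4 —bump→ 4 = 4 —(−1)→ 3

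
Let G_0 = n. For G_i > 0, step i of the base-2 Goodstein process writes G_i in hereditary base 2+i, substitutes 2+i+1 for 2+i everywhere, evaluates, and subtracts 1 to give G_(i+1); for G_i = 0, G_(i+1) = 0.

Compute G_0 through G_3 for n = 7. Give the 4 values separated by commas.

G_0=7  [base 2] 2^2 + 2 + 1  →[2↦3]→  3^3 + 3 + 1 = 31  −1 ⇒ G_1=30
G_1=30  [base 3] 3^3 + 3  →[3↦4]→  4^4 + 4 = 260  −1 ⇒ G_2=259
G_2=259  [base 4] 4^4 + 3  →[4↦5]→  5^5 + 3 = 3128  −1 ⇒ G_3=3127

7, 30, 259, 3127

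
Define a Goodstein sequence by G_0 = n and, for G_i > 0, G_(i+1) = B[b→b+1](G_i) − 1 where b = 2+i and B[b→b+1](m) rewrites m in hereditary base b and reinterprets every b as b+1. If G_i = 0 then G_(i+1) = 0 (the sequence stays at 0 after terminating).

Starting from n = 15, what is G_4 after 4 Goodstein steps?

i=0: 15 = 2^(2 + 1) + 2^2 + 2 + 1 (b=2); 2→3: 3^(3 + 1) + 3^3 + 3 + 1 = 112; 112−1 = 111
i=1: 111 = 3^(3 + 1) + 3^3 + 3 (b=3); 3→4: 4^(4 + 1) + 4^4 + 4 = 1284; 1284−1 = 1283
i=2: 1283 = 4^(4 + 1) + 4^4 + 3 (b=4); 4→5: 5^(5 + 1) + 5^5 + 3 = 18753; 18753−1 = 18752
i=3: 18752 = 5^(5 + 1) + 5^5 + 2 (b=5); 5→6: 6^(6 + 1) + 6^6 + 2 = 326594; 326594−1 = 326593
i=4: 326593 = 6^(6 + 1) + 6^6 + 1 (b=6); 6→7: 7^(7 + 1) + 7^7 + 1 = 6588345; 6588345−1 = 6588344

326593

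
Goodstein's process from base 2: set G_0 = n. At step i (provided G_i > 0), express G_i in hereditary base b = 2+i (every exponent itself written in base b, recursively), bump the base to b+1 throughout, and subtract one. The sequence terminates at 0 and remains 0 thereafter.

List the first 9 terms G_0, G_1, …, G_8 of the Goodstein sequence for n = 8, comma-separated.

8, 80, 553, 6310, 93395, 1647195, 33554571, 774841151, 20000000211

G_0 = 8. HB_2(8) = 2^(2 + 1). Bump = 81. G_1 = 80.
G_1 = 80. HB_3(80) = 2·3^3 + 2·3^2 + 2·3 + 2. Bump = 554. G_2 = 553.
G_2 = 553. HB_4(553) = 2·4^4 + 2·4^2 + 2·4 + 1. Bump = 6311. G_3 = 6310.
G_3 = 6310. HB_5(6310) = 2·5^5 + 2·5^2 + 2·5. Bump = 93396. G_4 = 93395.
G_4 = 93395. HB_6(93395) = 2·6^6 + 2·6^2 + 6 + 5. Bump = 1647196. G_5 = 1647195.
G_5 = 1647195. HB_7(1647195) = 2·7^7 + 2·7^2 + 7 + 4. Bump = 33554572. G_6 = 33554571.
G_6 = 33554571. HB_8(33554571) = 2·8^8 + 2·8^2 + 8 + 3. Bump = 774841152. G_7 = 774841151.
G_7 = 774841151. HB_9(774841151) = 2·9^9 + 2·9^2 + 9 + 2. Bump = 20000000212. G_8 = 20000000211.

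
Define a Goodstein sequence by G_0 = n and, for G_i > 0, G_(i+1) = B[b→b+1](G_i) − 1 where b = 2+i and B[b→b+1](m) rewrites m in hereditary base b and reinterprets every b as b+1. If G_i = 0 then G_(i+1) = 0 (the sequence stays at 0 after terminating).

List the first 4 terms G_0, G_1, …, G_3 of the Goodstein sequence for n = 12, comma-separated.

G_0 = 12. HB_2(12) = 2^(2 + 1) + 2^2. Bump = 108. G_1 = 107.
G_1 = 107. HB_3(107) = 3^(3 + 1) + 2·3^2 + 2·3 + 2. Bump = 1066. G_2 = 1065.
G_2 = 1065. HB_4(1065) = 4^(4 + 1) + 2·4^2 + 2·4 + 1. Bump = 15686. G_3 = 15685.

12, 107, 1065, 15685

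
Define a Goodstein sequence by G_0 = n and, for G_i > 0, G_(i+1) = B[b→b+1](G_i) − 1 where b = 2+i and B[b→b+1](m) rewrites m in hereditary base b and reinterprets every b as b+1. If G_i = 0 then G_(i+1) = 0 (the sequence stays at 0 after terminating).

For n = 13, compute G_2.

G_0=13  [base 2] 2^(2 + 1) + 2^2 + 1  →[2↦3]→  3^(3 + 1) + 3^3 + 1 = 109  −1 ⇒ G_1=108
G_1=108  [base 3] 3^(3 + 1) + 3^3  →[3↦4]→  4^(4 + 1) + 4^4 = 1280  −1 ⇒ G_2=1279

1279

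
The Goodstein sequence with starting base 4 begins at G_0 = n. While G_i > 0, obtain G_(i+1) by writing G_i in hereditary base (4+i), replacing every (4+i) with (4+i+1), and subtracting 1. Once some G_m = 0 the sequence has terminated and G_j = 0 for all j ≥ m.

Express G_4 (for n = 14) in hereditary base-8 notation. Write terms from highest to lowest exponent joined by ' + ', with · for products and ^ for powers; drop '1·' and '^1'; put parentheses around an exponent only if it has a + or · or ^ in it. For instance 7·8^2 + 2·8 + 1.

2·8 + 5

(0) 14|_4 = 3·4 + 2 ↦ 3·5 + 2|_5 = 17 ⇒ 16
(1) 16|_5 = 3·5 + 1 ↦ 3·6 + 1|_6 = 19 ⇒ 18
(2) 18|_6 = 3·6 ↦ 3·7|_7 = 21 ⇒ 20
(3) 20|_7 = 2·7 + 6 ↦ 2·8 + 6|_8 = 22 ⇒ 21
(4) 21|_8 = 2·8 + 5 ↦ 2·9 + 5|_9 = 23 ⇒ 22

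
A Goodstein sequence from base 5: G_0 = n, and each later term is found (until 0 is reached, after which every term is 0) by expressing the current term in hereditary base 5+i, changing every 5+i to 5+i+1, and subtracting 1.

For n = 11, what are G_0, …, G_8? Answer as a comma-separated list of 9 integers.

11 —HB5→ 2·5 + 1 —bump→ 2·6 + 1 = 13 —(−1)→ 12
12 —HB6→ 2·6 —bump→ 2·7 = 14 —(−1)→ 13
13 —HB7→ 7 + 6 —bump→ 8 + 6 = 14 —(−1)→ 13
13 —HB8→ 8 + 5 —bump→ 9 + 5 = 14 —(−1)→ 13
13 —HB9→ 9 + 4 —bump→ 10 + 4 = 14 —(−1)→ 13
13 —HB10→ 10 + 3 —bump→ 11 + 3 = 14 —(−1)→ 13
13 —HB11→ 11 + 2 —bump→ 12 + 2 = 14 —(−1)→ 13
13 —HB12→ 12 + 1 —bump→ 13 + 1 = 14 —(−1)→ 13

11, 12, 13, 13, 13, 13, 13, 13, 13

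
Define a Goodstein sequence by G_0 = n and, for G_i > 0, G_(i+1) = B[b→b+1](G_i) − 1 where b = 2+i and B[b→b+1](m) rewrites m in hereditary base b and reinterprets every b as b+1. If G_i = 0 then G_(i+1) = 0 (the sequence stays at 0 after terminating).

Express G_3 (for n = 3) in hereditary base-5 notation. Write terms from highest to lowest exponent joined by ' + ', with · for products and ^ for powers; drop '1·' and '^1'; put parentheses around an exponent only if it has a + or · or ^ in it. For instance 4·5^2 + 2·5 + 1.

2

[0] 3 ≡ 2 + 1 (base 2). Lift 3: 4. −1: 3.
[1] 3 ≡ 3 (base 3). Lift 4: 4. −1: 3.
[2] 3 ≡ 3 (base 4). Lift 5: 3. −1: 2.
[3] 2 ≡ 2 (base 5). Lift 6: 2. −1: 1.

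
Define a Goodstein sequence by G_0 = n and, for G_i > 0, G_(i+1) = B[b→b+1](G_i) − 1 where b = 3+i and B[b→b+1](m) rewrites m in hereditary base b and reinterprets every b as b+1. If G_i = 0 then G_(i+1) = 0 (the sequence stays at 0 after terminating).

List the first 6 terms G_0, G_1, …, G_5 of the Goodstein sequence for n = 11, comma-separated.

step 0: 11 = 3^2 + 2; sub 4 for 3: 4^2 + 2; = 18; G_1 = 18−1 = 17
step 1: 17 = 4^2 + 1; sub 5 for 4: 5^2 + 1; = 26; G_2 = 26−1 = 25
step 2: 25 = 5^2; sub 6 for 5: 6^2; = 36; G_3 = 36−1 = 35
step 3: 35 = 5·6 + 5; sub 7 for 6: 5·7 + 5; = 40; G_4 = 40−1 = 39
step 4: 39 = 5·7 + 4; sub 8 for 7: 5·8 + 4; = 44; G_5 = 44−1 = 43

11, 17, 25, 35, 39, 43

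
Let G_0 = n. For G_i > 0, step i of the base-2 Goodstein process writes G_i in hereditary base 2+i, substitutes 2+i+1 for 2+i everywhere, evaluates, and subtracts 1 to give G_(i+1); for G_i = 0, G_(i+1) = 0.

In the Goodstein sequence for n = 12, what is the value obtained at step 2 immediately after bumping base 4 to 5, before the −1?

base 2: 12 = 2^(2 + 1) + 2^2; at 3: 3^(3 + 1) + 3^3 = 108; next = 107
base 3: 107 = 3^(3 + 1) + 2·3^2 + 2·3 + 2; at 4: 4^(4 + 1) + 2·4^2 + 2·4 + 2 = 1066; next = 1065
base 4: 1065 = 4^(4 + 1) + 2·4^2 + 2·4 + 1; at 5: 5^(5 + 1) + 2·5^2 + 2·5 + 1 = 15686; next = 15685

15686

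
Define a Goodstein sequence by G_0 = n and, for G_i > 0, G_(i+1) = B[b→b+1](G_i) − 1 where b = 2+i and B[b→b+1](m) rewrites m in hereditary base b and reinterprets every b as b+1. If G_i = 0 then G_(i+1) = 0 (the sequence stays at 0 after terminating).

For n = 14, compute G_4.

326591

step 0: 14 = 2^(2 + 1) + 2^2 + 2; sub 3 for 2: 3^(3 + 1) + 3^3 + 3; = 111; G_1 = 111−1 = 110
step 1: 110 = 3^(3 + 1) + 3^3 + 2; sub 4 for 3: 4^(4 + 1) + 4^4 + 2; = 1282; G_2 = 1282−1 = 1281
step 2: 1281 = 4^(4 + 1) + 4^4 + 1; sub 5 for 4: 5^(5 + 1) + 5^5 + 1; = 18751; G_3 = 18751−1 = 18750
step 3: 18750 = 5^(5 + 1) + 5^5; sub 6 for 5: 6^(6 + 1) + 6^6; = 326592; G_4 = 326592−1 = 326591
step 4: 326591 = 6^(6 + 1) + 5·6^5 + 5·6^4 + 5·6^3 + 5·6^2 + 5·6 + 5; sub 7 for 6: 7^(7 + 1) + 5·7^5 + 5·7^4 + 5·7^3 + 5·7^2 + 5·7 + 5; = 5862841; G_5 = 5862841−1 = 5862840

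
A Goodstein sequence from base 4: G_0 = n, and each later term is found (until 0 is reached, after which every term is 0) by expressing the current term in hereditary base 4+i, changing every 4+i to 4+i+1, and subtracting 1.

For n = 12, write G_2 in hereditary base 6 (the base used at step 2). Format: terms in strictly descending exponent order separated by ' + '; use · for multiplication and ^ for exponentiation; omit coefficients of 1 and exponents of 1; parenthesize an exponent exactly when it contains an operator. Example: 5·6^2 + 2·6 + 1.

2·6 + 3

step 0: 12 = 3·4; sub 5 for 4: 3·5; = 15; G_1 = 15−1 = 14
step 1: 14 = 2·5 + 4; sub 6 for 5: 2·6 + 4; = 16; G_2 = 16−1 = 15
step 2: 15 = 2·6 + 3; sub 7 for 6: 2·7 + 3; = 17; G_3 = 17−1 = 16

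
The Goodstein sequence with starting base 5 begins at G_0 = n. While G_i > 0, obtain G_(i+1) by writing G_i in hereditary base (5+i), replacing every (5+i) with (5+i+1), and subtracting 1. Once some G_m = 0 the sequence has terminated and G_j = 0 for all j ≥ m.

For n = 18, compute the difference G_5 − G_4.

(0) 18|_5 = 3·5 + 3 ↦ 3·6 + 3|_6 = 21 ⇒ 20
(1) 20|_6 = 3·6 + 2 ↦ 3·7 + 2|_7 = 23 ⇒ 22
(2) 22|_7 = 3·7 + 1 ↦ 3·8 + 1|_8 = 25 ⇒ 24
(3) 24|_8 = 3·8 ↦ 3·9|_9 = 27 ⇒ 26
(4) 26|_9 = 2·9 + 8 ↦ 2·10 + 8|_10 = 28 ⇒ 27

1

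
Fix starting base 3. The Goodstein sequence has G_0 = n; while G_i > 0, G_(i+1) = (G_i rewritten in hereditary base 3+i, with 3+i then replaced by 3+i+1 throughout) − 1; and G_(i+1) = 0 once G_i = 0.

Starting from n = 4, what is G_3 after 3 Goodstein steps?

3

G_0=4  [base 3] 3 + 1  →[3↦4]→  4 + 1 = 5  −1 ⇒ G_1=4
G_1=4  [base 4] 4  →[4↦5]→  5 = 5  −1 ⇒ G_2=4
G_2=4  [base 5] 4  →[5↦6]→  4 = 4  −1 ⇒ G_3=3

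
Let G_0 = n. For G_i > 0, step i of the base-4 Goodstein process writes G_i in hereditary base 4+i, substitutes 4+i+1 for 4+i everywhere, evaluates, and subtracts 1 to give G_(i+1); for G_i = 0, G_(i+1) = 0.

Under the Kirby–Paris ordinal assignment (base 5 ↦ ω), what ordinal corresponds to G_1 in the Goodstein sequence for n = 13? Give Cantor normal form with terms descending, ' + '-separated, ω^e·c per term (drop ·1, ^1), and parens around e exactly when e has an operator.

step 0: 13 = 3·4 + 1; sub 5 for 4: 3·5 + 1; = 16; G_1 = 16−1 = 15
step 1: 15 = 3·5; sub 6 for 5: 3·6; = 18; G_2 = 18−1 = 17

ω·3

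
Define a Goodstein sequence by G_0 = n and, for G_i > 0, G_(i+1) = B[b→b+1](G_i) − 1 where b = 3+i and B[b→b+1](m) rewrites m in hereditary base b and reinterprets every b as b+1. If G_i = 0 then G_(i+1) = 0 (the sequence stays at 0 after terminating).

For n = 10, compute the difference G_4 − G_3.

3

(0) 10|_3 = 3^2 + 1 ↦ 4^2 + 1|_4 = 17 ⇒ 16
(1) 16|_4 = 4^2 ↦ 5^2|_5 = 25 ⇒ 24
(2) 24|_5 = 4·5 + 4 ↦ 4·6 + 4|_6 = 28 ⇒ 27
(3) 27|_6 = 4·6 + 3 ↦ 4·7 + 3|_7 = 31 ⇒ 30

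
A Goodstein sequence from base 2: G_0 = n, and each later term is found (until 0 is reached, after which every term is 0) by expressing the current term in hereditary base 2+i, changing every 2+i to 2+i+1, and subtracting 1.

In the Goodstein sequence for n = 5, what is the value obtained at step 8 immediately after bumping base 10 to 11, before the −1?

(0) 5|_2 = 2^2 + 1 ↦ 3^3 + 1|_3 = 28 ⇒ 27
(1) 27|_3 = 3^3 ↦ 4^4|_4 = 256 ⇒ 255
(2) 255|_4 = 3·4^3 + 3·4^2 + 3·4 + 3 ↦ 3·5^3 + 3·5^2 + 3·5 + 3|_5 = 468 ⇒ 467
(3) 467|_5 = 3·5^3 + 3·5^2 + 3·5 + 2 ↦ 3·6^3 + 3·6^2 + 3·6 + 2|_6 = 776 ⇒ 775
(4) 775|_6 = 3·6^3 + 3·6^2 + 3·6 + 1 ↦ 3·7^3 + 3·7^2 + 3·7 + 1|_7 = 1198 ⇒ 1197
(5) 1197|_7 = 3·7^3 + 3·7^2 + 3·7 ↦ 3·8^3 + 3·8^2 + 3·8|_8 = 1752 ⇒ 1751
(6) 1751|_8 = 3·8^3 + 3·8^2 + 2·8 + 7 ↦ 3·9^3 + 3·9^2 + 2·9 + 7|_9 = 2455 ⇒ 2454
(7) 2454|_9 = 3·9^3 + 3·9^2 + 2·9 + 6 ↦ 3·10^3 + 3·10^2 + 2·10 + 6|_10 = 3326 ⇒ 3325
(8) 3325|_10 = 3·10^3 + 3·10^2 + 2·10 + 5 ↦ 3·11^3 + 3·11^2 + 2·11 + 5|_11 = 4383 ⇒ 4382

4383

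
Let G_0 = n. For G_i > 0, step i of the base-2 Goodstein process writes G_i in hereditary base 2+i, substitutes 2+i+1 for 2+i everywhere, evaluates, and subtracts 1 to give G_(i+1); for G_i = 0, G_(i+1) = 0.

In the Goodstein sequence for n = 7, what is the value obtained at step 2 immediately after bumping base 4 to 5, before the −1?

3128

7 —HB2→ 2^2 + 2 + 1 —bump→ 3^3 + 3 + 1 = 31 —(−1)→ 30
30 —HB3→ 3^3 + 3 —bump→ 4^4 + 4 = 260 —(−1)→ 259
259 —HB4→ 4^4 + 3 —bump→ 5^5 + 3 = 3128 —(−1)→ 3127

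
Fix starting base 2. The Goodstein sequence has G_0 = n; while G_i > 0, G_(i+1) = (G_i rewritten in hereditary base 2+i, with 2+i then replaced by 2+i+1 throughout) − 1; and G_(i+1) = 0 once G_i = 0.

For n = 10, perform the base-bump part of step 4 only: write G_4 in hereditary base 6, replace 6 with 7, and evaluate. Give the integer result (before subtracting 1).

4215755

[0] 10 ≡ 2^(2 + 1) + 2 (base 2). Lift 3: 84. −1: 83.
[1] 83 ≡ 3^(3 + 1) + 2 (base 3). Lift 4: 1026. −1: 1025.
[2] 1025 ≡ 4^(4 + 1) + 1 (base 4). Lift 5: 15626. −1: 15625.
[3] 15625 ≡ 5^(5 + 1) (base 5). Lift 6: 279936. −1: 279935.
[4] 279935 ≡ 5·6^6 + 5·6^5 + 5·6^4 + 5·6^3 + 5·6^2 + 5·6 + 5 (base 6). Lift 7: 4215755. −1: 4215754.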